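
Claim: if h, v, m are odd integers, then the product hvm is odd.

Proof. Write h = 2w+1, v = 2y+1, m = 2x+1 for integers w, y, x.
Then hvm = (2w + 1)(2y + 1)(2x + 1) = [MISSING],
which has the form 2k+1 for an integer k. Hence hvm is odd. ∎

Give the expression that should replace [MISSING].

2(4wxy + 2wx + 2wy + w + 2xy + x + y) + 1

Expanding: (2w + 1)(2y + 1)(2x + 1) = 8wxy + 4wx + 4wy + 2w + 4xy + 2x + 2y + 1.
Every term except the constant is even, so this is 2(4wxy + 2wx + 2wy + w + 2xy + x + y) + 1,
and 4wxy + 2wx + 2wy + w + 2xy + x + y ∈ ℤ gives the required form.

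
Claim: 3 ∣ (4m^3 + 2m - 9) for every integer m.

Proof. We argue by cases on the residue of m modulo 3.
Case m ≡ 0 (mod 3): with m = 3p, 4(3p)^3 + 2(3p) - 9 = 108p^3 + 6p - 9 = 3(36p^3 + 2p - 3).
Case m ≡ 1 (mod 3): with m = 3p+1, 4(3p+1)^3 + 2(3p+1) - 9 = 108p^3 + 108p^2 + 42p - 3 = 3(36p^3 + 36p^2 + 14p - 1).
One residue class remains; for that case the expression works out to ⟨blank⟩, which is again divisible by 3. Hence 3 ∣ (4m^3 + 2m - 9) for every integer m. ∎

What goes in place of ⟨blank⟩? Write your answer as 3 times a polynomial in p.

The residues treated are {0, 1}, so the missing case is m ≡ 2 (mod 3); write m = 3p+2.
Then 4(3p+2)^3 + 2(3p+2) - 9 = 108p^3 + 216p^2 + 150p + 27 = 3(36p^3 + 72p^2 + 50p + 9).

3(36p^3 + 72p^2 + 50p + 9)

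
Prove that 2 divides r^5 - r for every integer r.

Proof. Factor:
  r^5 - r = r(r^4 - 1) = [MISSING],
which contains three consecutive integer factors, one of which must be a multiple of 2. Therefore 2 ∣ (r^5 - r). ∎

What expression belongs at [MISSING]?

r^4 - 1 = (r^2 - 1)(r^2 + 1), and r^2 - 1 = (r-1)(r+1).
So r(r^4 - 1) = (r - 1)r(r + 1)(r^2 + 1).

(r - 1)r(r + 1)(r^2 + 1)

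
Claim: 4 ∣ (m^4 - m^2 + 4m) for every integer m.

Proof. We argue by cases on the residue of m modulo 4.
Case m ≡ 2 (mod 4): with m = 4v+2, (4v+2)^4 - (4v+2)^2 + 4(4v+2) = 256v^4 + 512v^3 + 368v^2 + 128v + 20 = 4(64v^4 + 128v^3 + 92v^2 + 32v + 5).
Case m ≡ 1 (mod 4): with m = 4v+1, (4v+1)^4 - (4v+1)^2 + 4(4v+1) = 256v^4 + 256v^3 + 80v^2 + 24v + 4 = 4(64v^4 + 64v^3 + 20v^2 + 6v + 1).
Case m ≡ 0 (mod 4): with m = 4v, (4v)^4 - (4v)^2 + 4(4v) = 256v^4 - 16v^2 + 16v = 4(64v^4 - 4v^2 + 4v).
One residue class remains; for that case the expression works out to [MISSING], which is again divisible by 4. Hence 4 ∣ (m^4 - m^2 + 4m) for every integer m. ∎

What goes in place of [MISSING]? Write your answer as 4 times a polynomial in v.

The residues treated are {2, 1, 0}, so the missing case is m ≡ 3 (mod 4); write m = 4v+3.
Then (4v+3)^4 - (4v+3)^2 + 4(4v+3) = 256v^4 + 768v^3 + 848v^2 + 424v + 84 = 4(64v^4 + 192v^3 + 212v^2 + 106v + 21).

4(64v^4 + 192v^3 + 212v^2 + 106v + 21)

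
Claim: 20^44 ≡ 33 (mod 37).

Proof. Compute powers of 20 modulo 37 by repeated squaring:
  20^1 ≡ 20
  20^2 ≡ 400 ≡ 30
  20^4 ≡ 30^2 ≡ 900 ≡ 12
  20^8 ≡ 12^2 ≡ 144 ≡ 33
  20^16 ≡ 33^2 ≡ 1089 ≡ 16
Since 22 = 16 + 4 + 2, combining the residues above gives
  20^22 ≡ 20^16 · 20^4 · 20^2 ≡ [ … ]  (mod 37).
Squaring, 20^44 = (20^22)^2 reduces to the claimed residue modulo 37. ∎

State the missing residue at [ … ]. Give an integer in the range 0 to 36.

25

Multiply the listed residues: 16 · 12 · 30 = 192 → 5760.
Reducing modulo 37: 5760 = 155·37 + 25, so 20^22 ≡ 25.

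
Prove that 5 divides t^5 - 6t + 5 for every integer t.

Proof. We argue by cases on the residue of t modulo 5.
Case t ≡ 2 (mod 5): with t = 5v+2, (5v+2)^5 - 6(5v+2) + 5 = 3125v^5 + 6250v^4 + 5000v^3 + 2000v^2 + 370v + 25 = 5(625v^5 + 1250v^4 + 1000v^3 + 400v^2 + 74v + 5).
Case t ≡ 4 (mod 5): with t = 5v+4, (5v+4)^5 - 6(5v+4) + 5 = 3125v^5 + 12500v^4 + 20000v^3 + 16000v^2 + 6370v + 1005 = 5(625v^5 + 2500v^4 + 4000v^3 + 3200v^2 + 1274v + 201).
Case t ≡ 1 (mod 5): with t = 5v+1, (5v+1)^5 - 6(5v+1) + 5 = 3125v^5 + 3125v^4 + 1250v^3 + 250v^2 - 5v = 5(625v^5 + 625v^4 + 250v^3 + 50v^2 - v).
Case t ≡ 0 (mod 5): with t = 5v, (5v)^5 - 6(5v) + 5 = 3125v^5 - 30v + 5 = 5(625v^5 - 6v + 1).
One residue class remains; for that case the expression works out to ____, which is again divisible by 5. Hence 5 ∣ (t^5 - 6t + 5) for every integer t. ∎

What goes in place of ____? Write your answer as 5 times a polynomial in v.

The residues treated are {2, 4, 1, 0}, so the missing case is t ≡ 3 (mod 5); write t = 5v+3.
Then (5v+3)^5 - 6(5v+3) + 5 = 3125v^5 + 9375v^4 + 11250v^3 + 6750v^2 + 1995v + 230 = 5(625v^5 + 1875v^4 + 2250v^3 + 1350v^2 + 399v + 46).

5(625v^5 + 1875v^4 + 2250v^3 + 1350v^2 + 399v + 46)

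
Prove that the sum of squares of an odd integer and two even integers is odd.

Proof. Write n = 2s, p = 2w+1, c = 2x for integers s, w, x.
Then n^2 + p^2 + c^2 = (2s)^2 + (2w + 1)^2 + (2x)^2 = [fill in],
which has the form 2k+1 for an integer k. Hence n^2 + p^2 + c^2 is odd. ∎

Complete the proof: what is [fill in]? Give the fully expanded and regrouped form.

Expanding: (2s)^2 + (2w + 1)^2 + (2x)^2 = 4s^2 + 4w^2 + 4w + 4x^2 + 1.
Every term except the constant is even, so this is 2(2s^2 + 2w^2 + 2w + 2x^2) + 1,
and 2s^2 + 2w^2 + 2w + 2x^2 ∈ ℤ gives the required form.

2(2s^2 + 2w^2 + 2w + 2x^2) + 1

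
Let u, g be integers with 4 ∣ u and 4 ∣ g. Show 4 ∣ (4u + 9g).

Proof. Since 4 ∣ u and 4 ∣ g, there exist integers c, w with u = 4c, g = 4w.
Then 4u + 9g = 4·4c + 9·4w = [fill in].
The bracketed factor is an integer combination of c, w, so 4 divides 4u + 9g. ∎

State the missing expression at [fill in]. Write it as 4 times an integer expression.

Each term has a factor of 4: 4·4c + 9·4w = 4·(4c + 9w).
Since 4c + 9w is an integer, 4 ∣ (4u + 9g).

4(4c + 9w)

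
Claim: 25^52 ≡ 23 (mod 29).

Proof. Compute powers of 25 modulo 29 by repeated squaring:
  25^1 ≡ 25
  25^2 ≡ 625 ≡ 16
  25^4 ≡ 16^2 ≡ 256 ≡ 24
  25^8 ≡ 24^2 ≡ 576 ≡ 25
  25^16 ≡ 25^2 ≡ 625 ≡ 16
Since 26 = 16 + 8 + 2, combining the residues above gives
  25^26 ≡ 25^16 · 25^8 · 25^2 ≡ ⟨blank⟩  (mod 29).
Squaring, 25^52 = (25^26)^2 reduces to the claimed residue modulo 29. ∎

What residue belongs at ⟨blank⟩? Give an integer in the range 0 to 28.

20

Multiply the listed residues: 16 · 25 · 16 = 400 → 6400.
Reducing modulo 29: 6400 = 220·29 + 20, so 25^26 ≡ 20.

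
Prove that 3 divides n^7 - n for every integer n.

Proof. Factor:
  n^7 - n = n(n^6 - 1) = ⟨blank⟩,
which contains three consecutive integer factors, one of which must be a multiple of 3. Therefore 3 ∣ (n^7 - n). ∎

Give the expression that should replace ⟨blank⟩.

(n - 1)n(n + 1)(n^4 + n^2 + 1)

n^6 - 1 = (n^2 - 1)(n^4 + n^2 + 1), and n^2 - 1 = (n-1)(n+1).
So n(n^6 - 1) = (n - 1)n(n + 1)(n^4 + n^2 + 1).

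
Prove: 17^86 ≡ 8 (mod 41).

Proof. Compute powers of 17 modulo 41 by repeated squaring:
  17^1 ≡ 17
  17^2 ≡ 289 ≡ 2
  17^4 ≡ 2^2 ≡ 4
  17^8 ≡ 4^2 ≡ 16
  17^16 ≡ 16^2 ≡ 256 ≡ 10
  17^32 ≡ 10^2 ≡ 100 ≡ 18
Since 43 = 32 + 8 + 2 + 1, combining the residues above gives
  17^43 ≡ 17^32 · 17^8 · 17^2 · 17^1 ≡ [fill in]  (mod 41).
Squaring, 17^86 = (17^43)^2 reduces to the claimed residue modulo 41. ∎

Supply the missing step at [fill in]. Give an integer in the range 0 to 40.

Multiply the listed residues: 18 · 16 · 2 · 17 = 288 → 576 → 9792.
Reducing modulo 41: 9792 = 238·41 + 34, so 17^43 ≡ 34.

34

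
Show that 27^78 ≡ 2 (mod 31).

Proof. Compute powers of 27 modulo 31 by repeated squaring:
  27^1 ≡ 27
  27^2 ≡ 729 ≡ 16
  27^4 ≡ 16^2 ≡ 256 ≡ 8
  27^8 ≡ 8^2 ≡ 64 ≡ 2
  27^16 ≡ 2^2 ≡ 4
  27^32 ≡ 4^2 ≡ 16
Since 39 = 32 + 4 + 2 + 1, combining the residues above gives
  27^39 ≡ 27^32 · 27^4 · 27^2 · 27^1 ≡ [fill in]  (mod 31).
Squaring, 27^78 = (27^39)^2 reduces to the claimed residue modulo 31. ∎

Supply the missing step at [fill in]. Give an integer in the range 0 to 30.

23

27^32 · 27^4 · 27^2 · 27^1 ≡ 16 · 8 · 16 · 27 = 55296.
55296 mod 31 = 23, so 27^39 ≡ 23 (mod 31).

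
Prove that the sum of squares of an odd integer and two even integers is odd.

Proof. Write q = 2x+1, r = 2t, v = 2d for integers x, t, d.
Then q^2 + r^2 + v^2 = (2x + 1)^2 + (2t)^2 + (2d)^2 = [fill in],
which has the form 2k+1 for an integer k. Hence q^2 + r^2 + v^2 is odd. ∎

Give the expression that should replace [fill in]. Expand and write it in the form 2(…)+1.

2(2d^2 + 2t^2 + 2x^2 + 2x) + 1

(2x + 1)^2 + (2t)^2 + (2d)^2 = 4d^2 + 4t^2 + 4x^2 + 4x + 1
= 2(2d^2 + 2t^2 + 2x^2 + 2x) + 1.
Since 2d^2 + 2t^2 + 2x^2 + 2x is an integer, the sum of squares is of the form 2k+1 for an integer k.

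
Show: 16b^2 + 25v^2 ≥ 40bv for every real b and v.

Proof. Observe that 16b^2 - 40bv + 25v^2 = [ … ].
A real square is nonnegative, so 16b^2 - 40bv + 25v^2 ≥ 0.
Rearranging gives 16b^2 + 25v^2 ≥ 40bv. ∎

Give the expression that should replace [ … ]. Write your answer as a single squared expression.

16b^2 - 40bv + 25v^2 is a perfect-square trinomial: the outer terms are (4b)^2 and (5v)^2, and the cross term is -2·4b·5v.
So 16b^2 - 40bv + 25v^2 = (4b - 5v)^2 ≥ 0.

(4b - 5v)^2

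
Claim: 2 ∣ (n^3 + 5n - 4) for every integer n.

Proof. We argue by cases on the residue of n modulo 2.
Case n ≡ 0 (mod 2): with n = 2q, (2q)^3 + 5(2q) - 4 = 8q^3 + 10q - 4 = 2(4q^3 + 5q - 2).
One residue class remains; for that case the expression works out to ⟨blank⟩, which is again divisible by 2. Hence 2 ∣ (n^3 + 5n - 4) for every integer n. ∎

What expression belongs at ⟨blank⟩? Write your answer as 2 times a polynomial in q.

2(4q^3 + 6q^2 + 8q + 1)

The residues treated are {0}, so the missing case is n ≡ 1 (mod 2); write n = 2q+1.
Then (2q+1)^3 + 5(2q+1) - 4 = 8q^3 + 12q^2 + 16q + 2 = 2(4q^3 + 6q^2 + 8q + 1).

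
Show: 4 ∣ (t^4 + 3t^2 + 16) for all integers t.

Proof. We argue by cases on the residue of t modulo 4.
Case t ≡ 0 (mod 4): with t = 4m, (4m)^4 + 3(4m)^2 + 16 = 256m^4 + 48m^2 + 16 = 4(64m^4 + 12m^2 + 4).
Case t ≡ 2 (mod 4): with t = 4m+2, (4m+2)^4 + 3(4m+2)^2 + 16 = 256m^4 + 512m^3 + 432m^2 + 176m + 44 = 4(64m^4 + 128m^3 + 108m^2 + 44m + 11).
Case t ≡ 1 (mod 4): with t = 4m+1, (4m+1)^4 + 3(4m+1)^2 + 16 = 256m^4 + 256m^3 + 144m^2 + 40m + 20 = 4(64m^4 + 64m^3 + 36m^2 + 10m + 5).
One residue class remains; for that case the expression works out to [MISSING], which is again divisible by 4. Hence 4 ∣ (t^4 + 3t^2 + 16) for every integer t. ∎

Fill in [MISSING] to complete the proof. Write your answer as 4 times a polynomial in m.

The residues treated are {0, 2, 1}, so the missing case is t ≡ 3 (mod 4); write t = 4m+3.
Then (4m+3)^4 + 3(4m+3)^2 + 16 = 256m^4 + 768m^3 + 912m^2 + 504m + 124 = 4(64m^4 + 192m^3 + 228m^2 + 126m + 31).

4(64m^4 + 192m^3 + 228m^2 + 126m + 31)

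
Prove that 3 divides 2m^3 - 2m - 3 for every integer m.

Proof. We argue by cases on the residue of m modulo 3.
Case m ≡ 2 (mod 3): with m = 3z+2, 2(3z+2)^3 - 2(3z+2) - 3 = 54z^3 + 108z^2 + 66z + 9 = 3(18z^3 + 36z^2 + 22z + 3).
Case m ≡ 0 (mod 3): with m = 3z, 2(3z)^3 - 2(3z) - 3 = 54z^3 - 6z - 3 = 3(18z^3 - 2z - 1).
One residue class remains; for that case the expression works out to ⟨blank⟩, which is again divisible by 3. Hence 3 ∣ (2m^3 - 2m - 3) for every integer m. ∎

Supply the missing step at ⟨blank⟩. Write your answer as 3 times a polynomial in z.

3(18z^3 + 18z^2 + 4z - 1)

Only m ≡ 1 (mod 3) is unaccounted for. Put m = 3z+1:
2(3z+1)^3 - 2(3z+1) - 3 expands to 54z^3 + 54z^2 + 12z - 3,
and factoring out 3 leaves 3(18z^3 + 18z^2 + 4z - 1).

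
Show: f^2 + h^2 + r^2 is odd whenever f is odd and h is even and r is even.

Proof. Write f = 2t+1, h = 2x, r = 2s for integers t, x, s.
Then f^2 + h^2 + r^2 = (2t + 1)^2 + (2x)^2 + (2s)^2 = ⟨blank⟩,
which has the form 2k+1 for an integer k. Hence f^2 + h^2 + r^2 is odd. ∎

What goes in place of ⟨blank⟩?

2(2s^2 + 2t^2 + 2t + 2x^2) + 1

Expanding: (2t + 1)^2 + (2x)^2 + (2s)^2 = 4s^2 + 4t^2 + 4t + 4x^2 + 1.
Every term except the constant is even, so this is 2(2s^2 + 2t^2 + 2t + 2x^2) + 1,
and 2s^2 + 2t^2 + 2t + 2x^2 ∈ ℤ gives the required form.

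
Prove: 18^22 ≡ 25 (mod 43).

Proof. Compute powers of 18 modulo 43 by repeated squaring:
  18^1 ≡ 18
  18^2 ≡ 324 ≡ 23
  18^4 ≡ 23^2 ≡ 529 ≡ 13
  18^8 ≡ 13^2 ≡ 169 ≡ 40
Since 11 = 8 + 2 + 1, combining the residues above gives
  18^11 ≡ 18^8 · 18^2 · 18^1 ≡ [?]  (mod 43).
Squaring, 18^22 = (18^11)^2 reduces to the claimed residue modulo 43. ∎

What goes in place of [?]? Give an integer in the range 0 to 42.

5

18^8 · 18^2 · 18^1 ≡ 40 · 23 · 18 = 16560.
16560 mod 43 = 5, so 18^11 ≡ 5 (mod 43).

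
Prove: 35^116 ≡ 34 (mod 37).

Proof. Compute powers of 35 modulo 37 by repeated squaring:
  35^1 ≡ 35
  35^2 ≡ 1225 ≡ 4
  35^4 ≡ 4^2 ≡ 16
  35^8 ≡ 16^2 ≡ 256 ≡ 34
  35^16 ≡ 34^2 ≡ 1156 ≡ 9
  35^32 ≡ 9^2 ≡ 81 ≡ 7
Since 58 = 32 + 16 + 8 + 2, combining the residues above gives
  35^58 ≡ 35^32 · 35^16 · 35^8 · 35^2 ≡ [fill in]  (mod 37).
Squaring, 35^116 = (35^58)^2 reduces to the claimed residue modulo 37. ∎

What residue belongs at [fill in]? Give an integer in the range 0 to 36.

21

35^32 · 35^16 · 35^8 · 35^2 ≡ 7 · 9 · 34 · 4 = 8568.
8568 mod 37 = 21, so 35^58 ≡ 21 (mod 37).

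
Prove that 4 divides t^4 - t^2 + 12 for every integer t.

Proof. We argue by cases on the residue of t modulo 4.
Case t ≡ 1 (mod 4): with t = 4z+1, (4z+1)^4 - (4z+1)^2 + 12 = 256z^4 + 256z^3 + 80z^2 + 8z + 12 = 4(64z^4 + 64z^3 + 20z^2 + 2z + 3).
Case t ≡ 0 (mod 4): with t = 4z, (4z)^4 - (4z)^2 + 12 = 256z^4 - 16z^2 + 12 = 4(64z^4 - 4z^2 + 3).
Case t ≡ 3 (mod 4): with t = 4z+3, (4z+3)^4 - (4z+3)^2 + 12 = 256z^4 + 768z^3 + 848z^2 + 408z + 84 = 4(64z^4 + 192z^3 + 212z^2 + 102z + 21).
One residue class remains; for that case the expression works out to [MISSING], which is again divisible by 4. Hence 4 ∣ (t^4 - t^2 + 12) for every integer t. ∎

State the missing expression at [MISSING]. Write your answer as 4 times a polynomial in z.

4(64z^4 + 128z^3 + 92z^2 + 28z + 6)

The residues treated are {1, 0, 3}, so the missing case is t ≡ 2 (mod 4); write t = 4z+2.
Then (4z+2)^4 - (4z+2)^2 + 12 = 256z^4 + 512z^3 + 368z^2 + 112z + 24 = 4(64z^4 + 128z^3 + 92z^2 + 28z + 6).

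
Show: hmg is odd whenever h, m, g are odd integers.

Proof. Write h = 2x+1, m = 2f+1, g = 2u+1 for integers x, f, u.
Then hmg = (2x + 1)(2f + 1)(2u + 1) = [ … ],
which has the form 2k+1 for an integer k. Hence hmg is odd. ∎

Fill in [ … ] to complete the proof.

(2x + 1)(2f + 1)(2u + 1) = 8fux + 4fu + 4fx + 2f + 4ux + 2u + 2x + 1
= 2(4fux + 2fu + 2fx + f + 2ux + u + x) + 1.
Since 4fux + 2fu + 2fx + f + 2ux + u + x is an integer, the product is of the form 2k+1 for an integer k.

2(4fux + 2fu + 2fx + f + 2ux + u + x) + 1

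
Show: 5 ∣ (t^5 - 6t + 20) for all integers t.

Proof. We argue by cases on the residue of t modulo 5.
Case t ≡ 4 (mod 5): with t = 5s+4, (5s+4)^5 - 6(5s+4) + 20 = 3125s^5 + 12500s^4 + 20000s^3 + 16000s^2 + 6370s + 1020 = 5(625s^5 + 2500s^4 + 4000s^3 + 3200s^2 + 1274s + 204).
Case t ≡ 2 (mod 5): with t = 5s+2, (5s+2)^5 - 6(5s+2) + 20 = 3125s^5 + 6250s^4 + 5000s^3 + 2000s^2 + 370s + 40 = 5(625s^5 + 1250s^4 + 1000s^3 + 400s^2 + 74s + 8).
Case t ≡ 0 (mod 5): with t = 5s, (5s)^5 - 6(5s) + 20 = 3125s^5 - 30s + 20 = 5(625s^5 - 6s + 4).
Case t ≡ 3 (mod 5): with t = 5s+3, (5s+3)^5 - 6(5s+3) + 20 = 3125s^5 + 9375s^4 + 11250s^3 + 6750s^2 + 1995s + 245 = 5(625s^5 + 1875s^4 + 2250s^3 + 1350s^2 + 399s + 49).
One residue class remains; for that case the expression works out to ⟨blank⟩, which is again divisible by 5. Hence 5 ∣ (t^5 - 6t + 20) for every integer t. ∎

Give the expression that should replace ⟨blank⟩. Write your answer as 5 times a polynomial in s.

Only t ≡ 1 (mod 5) is unaccounted for. Put t = 5s+1:
(5s+1)^5 - 6(5s+1) + 20 expands to 3125s^5 + 3125s^4 + 1250s^3 + 250s^2 - 5s + 15,
and factoring out 5 leaves 5(625s^5 + 625s^4 + 250s^3 + 50s^2 - s + 3).

5(625s^5 + 625s^4 + 250s^3 + 50s^2 - s + 3)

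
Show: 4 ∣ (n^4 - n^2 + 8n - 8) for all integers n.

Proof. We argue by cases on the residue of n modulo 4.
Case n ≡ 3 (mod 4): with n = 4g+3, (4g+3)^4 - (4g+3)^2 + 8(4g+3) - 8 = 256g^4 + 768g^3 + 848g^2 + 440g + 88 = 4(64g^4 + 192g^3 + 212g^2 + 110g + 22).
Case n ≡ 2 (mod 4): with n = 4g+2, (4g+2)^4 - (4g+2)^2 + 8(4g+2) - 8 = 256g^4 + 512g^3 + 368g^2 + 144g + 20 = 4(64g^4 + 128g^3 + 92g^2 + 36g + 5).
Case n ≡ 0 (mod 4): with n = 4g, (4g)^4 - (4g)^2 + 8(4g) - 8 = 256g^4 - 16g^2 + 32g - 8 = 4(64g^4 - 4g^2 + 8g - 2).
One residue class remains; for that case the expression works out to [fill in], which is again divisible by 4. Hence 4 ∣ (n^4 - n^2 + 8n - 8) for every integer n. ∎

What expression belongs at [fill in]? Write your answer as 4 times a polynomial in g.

The residues treated are {3, 2, 0}, so the missing case is n ≡ 1 (mod 4); write n = 4g+1.
Then (4g+1)^4 - (4g+1)^2 + 8(4g+1) - 8 = 256g^4 + 256g^3 + 80g^2 + 40g = 4(64g^4 + 64g^3 + 20g^2 + 10g).

4(64g^4 + 64g^3 + 20g^2 + 10g)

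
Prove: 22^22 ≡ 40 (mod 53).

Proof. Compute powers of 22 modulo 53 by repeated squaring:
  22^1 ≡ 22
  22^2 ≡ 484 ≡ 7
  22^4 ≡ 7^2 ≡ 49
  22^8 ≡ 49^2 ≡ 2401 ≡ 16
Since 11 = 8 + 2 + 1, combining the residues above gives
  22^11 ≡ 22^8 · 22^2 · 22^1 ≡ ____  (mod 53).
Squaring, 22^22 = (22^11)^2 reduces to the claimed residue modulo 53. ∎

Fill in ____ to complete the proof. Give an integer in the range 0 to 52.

Multiply the listed residues: 16 · 7 · 22 = 112 → 2464.
Reducing modulo 53: 2464 = 46·53 + 26, so 22^11 ≡ 26.

26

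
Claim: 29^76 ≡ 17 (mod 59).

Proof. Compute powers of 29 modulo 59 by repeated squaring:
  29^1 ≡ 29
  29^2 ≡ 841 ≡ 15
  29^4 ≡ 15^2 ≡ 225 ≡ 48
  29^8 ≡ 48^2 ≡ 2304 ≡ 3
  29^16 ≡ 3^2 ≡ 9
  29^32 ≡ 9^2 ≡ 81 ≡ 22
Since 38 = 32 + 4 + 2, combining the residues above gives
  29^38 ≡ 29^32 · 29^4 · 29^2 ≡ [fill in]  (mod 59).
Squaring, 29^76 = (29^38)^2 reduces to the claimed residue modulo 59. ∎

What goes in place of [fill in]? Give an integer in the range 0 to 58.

29^32 · 29^4 · 29^2 ≡ 22 · 48 · 15 = 15840.
15840 mod 59 = 28, so 29^38 ≡ 28 (mod 59).

28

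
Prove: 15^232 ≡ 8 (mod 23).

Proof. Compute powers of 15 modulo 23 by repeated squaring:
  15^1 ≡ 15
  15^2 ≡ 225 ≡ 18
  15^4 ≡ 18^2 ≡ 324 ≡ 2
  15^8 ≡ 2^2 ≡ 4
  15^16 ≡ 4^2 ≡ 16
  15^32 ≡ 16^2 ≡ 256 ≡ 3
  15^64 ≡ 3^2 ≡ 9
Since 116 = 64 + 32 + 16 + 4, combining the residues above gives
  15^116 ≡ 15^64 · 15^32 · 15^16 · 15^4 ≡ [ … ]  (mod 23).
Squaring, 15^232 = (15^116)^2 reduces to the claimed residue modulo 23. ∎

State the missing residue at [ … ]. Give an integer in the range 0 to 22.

Multiply the listed residues: 9 · 3 · 16 · 2 = 27 → 432 → 864.
Reducing modulo 23: 864 = 37·23 + 13, so 15^116 ≡ 13.

13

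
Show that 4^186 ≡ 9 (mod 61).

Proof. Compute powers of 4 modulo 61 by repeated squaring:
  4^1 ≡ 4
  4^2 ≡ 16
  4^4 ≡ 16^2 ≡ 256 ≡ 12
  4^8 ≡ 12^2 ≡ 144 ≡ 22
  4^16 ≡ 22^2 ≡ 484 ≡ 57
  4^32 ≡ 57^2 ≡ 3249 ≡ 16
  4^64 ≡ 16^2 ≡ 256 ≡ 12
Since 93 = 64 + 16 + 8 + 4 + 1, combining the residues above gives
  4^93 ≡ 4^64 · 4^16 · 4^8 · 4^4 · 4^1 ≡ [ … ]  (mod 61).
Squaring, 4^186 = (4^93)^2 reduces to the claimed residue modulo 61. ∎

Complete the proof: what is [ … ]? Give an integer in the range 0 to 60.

4^64 · 4^16 · 4^8 · 4^4 · 4^1 ≡ 12 · 57 · 22 · 12 · 4 = 722304.
722304 mod 61 = 3, so 4^93 ≡ 3 (mod 61).

3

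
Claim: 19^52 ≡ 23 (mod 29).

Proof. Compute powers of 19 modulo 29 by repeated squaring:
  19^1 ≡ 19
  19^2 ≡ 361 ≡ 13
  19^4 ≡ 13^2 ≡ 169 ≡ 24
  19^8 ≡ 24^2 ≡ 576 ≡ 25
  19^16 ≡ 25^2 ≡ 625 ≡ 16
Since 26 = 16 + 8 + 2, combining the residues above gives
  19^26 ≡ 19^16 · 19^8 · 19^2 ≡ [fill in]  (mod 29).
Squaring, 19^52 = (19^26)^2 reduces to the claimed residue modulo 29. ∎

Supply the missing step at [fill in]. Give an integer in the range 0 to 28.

19^16 · 19^8 · 19^2 ≡ 16 · 25 · 13 = 5200.
5200 mod 29 = 9, so 19^26 ≡ 9 (mod 29).

9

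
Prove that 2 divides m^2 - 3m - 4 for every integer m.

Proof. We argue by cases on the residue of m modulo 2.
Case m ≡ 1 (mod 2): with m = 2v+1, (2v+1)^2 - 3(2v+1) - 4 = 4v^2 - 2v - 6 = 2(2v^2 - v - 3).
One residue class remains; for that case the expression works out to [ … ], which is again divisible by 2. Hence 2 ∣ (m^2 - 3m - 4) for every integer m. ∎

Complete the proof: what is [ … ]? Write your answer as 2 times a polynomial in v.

The residues treated are {1}, so the missing case is m ≡ 0 (mod 2); write m = 2v.
Then (2v)^2 - 3(2v) - 4 = 4v^2 - 6v - 4 = 2(2v^2 - 3v - 2).

2(2v^2 - 3v - 2)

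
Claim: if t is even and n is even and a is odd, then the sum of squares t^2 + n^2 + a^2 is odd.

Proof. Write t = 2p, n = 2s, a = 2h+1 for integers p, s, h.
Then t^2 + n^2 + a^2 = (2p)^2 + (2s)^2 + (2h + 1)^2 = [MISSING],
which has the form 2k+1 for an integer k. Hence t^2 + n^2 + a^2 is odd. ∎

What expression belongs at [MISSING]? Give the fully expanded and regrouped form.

Expanding: (2p)^2 + (2s)^2 + (2h + 1)^2 = 4h^2 + 4h + 4p^2 + 4s^2 + 1.
Every term except the constant is even, so this is 2(2h^2 + 2h + 2p^2 + 2s^2) + 1,
and 2h^2 + 2h + 2p^2 + 2s^2 ∈ ℤ gives the required form.

2(2h^2 + 2h + 2p^2 + 2s^2) + 1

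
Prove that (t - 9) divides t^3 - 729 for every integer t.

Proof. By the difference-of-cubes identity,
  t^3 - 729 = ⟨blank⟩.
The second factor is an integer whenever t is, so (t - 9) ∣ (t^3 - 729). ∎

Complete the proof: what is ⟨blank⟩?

a^3 - b^3 = (a - b)(a^2 + ab + b^2). With a = t, b = 9:
t^3 - 729 = (t - 9)(t^2 + 9t + 81).

(t - 9)(t^2 + 9t + 81)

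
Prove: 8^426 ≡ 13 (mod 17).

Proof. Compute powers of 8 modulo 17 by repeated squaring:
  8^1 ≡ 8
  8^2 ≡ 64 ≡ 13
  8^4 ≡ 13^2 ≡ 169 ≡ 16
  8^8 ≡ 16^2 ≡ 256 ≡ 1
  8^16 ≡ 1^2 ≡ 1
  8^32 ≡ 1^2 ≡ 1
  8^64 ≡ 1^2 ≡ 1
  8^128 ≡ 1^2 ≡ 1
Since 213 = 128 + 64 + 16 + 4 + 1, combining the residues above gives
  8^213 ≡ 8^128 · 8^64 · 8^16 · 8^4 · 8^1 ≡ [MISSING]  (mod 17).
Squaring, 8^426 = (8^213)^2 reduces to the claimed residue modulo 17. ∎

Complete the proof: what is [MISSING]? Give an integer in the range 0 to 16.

Multiply the listed residues: 1 · 1 · 1 · 16 · 8 = 1 → 1 → 16 → 128.
Reducing modulo 17: 128 = 7·17 + 9, so 8^213 ≡ 9.

9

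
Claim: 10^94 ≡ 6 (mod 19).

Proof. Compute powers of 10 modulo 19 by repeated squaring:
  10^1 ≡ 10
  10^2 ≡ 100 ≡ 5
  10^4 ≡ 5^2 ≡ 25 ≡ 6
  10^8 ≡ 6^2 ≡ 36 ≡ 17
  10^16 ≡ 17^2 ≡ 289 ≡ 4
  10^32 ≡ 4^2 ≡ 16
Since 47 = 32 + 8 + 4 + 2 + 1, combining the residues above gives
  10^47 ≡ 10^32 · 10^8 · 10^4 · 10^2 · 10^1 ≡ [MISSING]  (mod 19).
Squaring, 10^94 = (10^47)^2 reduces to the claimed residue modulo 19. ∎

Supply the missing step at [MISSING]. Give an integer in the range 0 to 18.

14

Multiply the listed residues: 16 · 17 · 6 · 5 · 10 = 272 → 1632 → 8160 → 81600.
Reducing modulo 19: 81600 = 4294·19 + 14, so 10^47 ≡ 14.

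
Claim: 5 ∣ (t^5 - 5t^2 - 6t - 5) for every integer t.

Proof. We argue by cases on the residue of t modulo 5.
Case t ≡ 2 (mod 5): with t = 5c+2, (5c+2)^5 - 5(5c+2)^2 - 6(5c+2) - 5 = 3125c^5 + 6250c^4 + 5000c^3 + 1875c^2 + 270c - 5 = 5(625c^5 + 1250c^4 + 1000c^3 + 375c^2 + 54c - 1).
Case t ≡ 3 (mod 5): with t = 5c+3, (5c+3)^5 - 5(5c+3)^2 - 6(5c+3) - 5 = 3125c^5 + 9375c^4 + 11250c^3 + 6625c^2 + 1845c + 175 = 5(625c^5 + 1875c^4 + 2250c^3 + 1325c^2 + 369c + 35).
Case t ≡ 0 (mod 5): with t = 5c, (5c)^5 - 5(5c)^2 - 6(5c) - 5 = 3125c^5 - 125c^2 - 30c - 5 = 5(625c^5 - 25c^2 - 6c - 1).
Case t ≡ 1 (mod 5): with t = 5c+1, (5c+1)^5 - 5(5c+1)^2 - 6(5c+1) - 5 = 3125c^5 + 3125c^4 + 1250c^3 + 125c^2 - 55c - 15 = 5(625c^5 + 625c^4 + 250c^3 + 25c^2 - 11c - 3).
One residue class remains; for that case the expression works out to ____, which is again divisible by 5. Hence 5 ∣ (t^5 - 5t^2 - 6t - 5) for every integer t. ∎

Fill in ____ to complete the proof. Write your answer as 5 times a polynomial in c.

5(625c^5 + 2500c^4 + 4000c^3 + 3175c^2 + 1234c + 183)

Only t ≡ 4 (mod 5) is unaccounted for. Put t = 5c+4:
(5c+4)^5 - 5(5c+4)^2 - 6(5c+4) - 5 expands to 3125c^5 + 12500c^4 + 20000c^3 + 15875c^2 + 6170c + 915,
and factoring out 5 leaves 5(625c^5 + 2500c^4 + 4000c^3 + 3175c^2 + 1234c + 183).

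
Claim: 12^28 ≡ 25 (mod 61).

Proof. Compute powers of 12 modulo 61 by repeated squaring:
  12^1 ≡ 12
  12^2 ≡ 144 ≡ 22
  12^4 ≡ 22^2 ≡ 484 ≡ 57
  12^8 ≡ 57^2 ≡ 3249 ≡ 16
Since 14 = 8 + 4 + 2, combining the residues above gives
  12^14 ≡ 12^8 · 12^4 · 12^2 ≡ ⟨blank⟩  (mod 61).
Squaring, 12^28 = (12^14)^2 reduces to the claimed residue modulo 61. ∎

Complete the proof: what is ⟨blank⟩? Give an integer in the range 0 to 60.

12^8 · 12^4 · 12^2 ≡ 16 · 57 · 22 = 20064.
20064 mod 61 = 56, so 12^14 ≡ 56 (mod 61).

56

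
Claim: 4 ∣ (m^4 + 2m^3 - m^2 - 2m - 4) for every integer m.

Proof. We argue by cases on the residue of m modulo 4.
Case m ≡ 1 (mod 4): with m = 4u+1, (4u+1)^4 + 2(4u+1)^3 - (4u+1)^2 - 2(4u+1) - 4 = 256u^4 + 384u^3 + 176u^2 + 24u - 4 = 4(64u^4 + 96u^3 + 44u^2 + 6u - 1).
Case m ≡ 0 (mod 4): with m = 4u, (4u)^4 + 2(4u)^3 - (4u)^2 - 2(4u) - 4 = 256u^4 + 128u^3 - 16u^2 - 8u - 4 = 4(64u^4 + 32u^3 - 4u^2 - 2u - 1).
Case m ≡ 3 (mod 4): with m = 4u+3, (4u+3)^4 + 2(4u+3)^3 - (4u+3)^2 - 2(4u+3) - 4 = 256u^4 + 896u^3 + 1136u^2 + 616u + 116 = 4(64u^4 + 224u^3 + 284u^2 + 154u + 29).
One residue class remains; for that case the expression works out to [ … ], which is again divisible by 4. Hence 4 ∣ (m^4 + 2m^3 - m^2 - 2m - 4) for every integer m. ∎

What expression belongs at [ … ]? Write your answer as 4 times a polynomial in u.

The residues treated are {1, 0, 3}, so the missing case is m ≡ 2 (mod 4); write m = 4u+2.
Then (4u+2)^4 + 2(4u+2)^3 - (4u+2)^2 - 2(4u+2) - 4 = 256u^4 + 640u^3 + 560u^2 + 200u + 20 = 4(64u^4 + 160u^3 + 140u^2 + 50u + 5).

4(64u^4 + 160u^3 + 140u^2 + 50u + 5)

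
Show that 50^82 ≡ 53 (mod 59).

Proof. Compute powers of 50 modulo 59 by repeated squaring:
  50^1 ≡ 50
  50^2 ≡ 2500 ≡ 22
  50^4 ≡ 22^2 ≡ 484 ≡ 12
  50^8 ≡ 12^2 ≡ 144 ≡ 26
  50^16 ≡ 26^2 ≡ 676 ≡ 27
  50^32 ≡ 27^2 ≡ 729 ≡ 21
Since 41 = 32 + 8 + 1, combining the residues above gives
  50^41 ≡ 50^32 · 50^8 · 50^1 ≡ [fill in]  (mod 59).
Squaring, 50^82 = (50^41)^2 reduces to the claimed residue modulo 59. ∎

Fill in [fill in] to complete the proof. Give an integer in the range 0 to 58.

42

50^32 · 50^8 · 50^1 ≡ 21 · 26 · 50 = 27300.
27300 mod 59 = 42, so 50^41 ≡ 42 (mod 59).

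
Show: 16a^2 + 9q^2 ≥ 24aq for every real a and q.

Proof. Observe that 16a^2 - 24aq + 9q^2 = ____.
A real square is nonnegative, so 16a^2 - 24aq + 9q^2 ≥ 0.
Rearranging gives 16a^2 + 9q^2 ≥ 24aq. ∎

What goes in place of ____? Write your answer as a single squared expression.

The leading and trailing coefficients are 4^2 and 3^2, and 24 = 2·4·3, so the trinomial is (4a - 3q)^2.
Hence 16a^2 - 24aq + 9q^2 ≥ 0.

(4a - 3q)^2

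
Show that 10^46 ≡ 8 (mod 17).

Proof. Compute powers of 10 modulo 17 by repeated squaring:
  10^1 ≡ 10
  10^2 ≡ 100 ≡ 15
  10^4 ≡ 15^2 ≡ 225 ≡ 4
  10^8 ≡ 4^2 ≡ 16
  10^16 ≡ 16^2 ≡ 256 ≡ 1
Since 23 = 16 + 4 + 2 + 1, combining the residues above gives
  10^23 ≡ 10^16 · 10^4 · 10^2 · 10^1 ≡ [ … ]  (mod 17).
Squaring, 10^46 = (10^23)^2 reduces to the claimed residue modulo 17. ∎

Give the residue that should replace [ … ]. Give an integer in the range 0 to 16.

5

Multiply the listed residues: 1 · 4 · 15 · 10 = 4 → 60 → 600.
Reducing modulo 17: 600 = 35·17 + 5, so 10^23 ≡ 5.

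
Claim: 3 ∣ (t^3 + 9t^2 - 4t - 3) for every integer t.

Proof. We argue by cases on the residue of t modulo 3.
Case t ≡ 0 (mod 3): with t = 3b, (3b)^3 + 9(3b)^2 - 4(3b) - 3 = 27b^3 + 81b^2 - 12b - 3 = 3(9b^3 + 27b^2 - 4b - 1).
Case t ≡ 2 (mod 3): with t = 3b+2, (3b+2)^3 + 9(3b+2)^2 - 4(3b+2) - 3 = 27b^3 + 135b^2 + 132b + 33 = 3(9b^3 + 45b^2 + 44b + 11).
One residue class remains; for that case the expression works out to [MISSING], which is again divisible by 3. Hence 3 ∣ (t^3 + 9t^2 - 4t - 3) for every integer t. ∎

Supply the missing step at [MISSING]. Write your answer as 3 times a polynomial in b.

3(9b^3 + 36b^2 + 17b + 1)

Only t ≡ 1 (mod 3) is unaccounted for. Put t = 3b+1:
(3b+1)^3 + 9(3b+1)^2 - 4(3b+1) - 3 expands to 27b^3 + 108b^2 + 51b + 3,
and factoring out 3 leaves 3(9b^3 + 36b^2 + 17b + 1).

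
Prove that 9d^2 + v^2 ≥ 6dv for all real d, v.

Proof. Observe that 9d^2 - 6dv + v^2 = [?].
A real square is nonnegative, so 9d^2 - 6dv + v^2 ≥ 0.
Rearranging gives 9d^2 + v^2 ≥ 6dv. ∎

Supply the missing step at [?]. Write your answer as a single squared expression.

The leading and trailing coefficients are 3^2 and 1^2, and 6 = 2·3·1, so the trinomial is (3d - v)^2.
Hence 9d^2 - 6dv + v^2 ≥ 0.

(3d - v)^2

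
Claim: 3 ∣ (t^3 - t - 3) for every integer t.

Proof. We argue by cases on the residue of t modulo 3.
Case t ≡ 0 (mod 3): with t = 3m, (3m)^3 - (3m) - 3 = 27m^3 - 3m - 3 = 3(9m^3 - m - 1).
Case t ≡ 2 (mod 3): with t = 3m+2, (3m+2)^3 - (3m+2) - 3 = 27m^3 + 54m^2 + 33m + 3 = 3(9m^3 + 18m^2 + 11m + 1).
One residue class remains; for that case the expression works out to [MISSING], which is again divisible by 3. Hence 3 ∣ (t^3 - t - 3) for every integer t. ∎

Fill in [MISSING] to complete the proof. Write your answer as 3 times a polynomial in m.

The residues treated are {0, 2}, so the missing case is t ≡ 1 (mod 3); write t = 3m+1.
Then (3m+1)^3 - (3m+1) - 3 = 27m^3 + 27m^2 + 6m - 3 = 3(9m^3 + 9m^2 + 2m - 1).

3(9m^3 + 9m^2 + 2m - 1)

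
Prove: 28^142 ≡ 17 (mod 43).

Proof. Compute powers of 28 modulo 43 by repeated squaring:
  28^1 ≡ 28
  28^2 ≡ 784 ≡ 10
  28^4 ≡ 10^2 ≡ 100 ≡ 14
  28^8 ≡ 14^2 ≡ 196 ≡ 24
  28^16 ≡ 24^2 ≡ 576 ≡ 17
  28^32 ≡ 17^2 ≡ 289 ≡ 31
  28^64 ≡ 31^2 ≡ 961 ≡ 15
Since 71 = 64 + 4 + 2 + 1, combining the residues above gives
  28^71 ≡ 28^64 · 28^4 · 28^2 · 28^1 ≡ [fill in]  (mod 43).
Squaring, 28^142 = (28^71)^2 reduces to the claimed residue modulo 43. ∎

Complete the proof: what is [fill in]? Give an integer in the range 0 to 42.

19

28^64 · 28^4 · 28^2 · 28^1 ≡ 15 · 14 · 10 · 28 = 58800.
58800 mod 43 = 19, so 28^71 ≡ 19 (mod 43).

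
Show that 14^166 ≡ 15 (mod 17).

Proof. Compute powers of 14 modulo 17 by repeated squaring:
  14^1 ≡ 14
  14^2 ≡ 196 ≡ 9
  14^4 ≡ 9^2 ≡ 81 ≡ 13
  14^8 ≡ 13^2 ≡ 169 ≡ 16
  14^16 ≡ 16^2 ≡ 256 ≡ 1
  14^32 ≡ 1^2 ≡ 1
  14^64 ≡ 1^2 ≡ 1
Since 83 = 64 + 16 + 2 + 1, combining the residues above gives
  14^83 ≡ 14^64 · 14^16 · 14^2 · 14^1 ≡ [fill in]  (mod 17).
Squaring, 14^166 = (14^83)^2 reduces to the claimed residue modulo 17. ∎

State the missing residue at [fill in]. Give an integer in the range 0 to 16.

Multiply the listed residues: 1 · 1 · 9 · 14 = 1 → 9 → 126.
Reducing modulo 17: 126 = 7·17 + 7, so 14^83 ≡ 7.

7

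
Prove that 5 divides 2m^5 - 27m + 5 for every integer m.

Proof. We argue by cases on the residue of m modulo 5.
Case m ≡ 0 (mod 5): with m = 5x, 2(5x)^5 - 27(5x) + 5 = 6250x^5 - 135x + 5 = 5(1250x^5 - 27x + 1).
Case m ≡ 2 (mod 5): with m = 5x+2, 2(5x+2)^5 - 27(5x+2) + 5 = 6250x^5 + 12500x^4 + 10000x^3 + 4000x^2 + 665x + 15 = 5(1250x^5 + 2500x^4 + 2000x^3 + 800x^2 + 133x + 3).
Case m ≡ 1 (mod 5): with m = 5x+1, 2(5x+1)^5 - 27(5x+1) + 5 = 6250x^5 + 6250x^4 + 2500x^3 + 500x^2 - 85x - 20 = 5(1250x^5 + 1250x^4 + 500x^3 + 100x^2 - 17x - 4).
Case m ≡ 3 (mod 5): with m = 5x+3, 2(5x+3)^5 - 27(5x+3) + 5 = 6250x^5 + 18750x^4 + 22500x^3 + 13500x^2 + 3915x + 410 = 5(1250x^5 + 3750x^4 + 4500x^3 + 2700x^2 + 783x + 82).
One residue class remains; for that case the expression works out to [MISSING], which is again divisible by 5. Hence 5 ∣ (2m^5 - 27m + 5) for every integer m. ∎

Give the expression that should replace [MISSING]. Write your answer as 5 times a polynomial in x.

Only m ≡ 4 (mod 5) is unaccounted for. Put m = 5x+4:
2(5x+4)^5 - 27(5x+4) + 5 expands to 6250x^5 + 25000x^4 + 40000x^3 + 32000x^2 + 12665x + 1945,
and factoring out 5 leaves 5(1250x^5 + 5000x^4 + 8000x^3 + 6400x^2 + 2533x + 389).

5(1250x^5 + 5000x^4 + 8000x^3 + 6400x^2 + 2533x + 389)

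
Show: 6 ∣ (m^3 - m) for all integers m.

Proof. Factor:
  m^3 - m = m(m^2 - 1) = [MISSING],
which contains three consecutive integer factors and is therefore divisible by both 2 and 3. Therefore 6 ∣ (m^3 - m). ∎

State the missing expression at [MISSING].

m(m^2 - 1) = m(m - 1)(m + 1) = (m - 1)m(m + 1).
These three factors are consecutive integers, so their product is divisible by 6.

(m - 1)m(m + 1)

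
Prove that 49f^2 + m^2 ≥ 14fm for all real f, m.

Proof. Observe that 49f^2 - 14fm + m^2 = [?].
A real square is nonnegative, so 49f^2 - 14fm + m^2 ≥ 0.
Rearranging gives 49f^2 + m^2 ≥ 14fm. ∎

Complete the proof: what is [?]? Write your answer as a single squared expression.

(7f - m)^2

49f^2 - 14fm + m^2 is a perfect-square trinomial: the outer terms are (7f)^2 and (m)^2, and the cross term is -2·7f·m.
So 49f^2 - 14fm + m^2 = (7f - m)^2 ≥ 0.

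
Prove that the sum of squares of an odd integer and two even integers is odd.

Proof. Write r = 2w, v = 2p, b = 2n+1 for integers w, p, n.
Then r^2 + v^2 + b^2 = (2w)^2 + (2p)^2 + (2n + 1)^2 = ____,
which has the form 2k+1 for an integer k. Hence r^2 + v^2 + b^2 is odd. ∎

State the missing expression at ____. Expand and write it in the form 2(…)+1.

Expanding: (2w)^2 + (2p)^2 + (2n + 1)^2 = 4n^2 + 4n + 4p^2 + 4w^2 + 1.
Every term except the constant is even, so this is 2(2n^2 + 2n + 2p^2 + 2w^2) + 1,
and 2n^2 + 2n + 2p^2 + 2w^2 ∈ ℤ gives the required form.

2(2n^2 + 2n + 2p^2 + 2w^2) + 1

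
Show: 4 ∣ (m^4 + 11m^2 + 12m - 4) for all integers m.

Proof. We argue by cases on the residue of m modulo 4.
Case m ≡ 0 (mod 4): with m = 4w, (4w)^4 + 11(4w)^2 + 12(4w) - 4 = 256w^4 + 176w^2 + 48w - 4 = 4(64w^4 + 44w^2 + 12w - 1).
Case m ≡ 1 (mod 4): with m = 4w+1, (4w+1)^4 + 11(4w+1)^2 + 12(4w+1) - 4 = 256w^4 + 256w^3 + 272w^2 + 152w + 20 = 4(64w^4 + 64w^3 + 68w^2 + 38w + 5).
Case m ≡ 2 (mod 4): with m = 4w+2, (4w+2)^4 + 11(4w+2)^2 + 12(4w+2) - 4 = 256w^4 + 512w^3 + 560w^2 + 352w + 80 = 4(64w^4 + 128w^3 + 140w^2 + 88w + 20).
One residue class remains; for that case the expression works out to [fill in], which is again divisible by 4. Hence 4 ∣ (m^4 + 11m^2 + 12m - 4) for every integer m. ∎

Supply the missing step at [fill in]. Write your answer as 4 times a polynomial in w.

The residues treated are {0, 1, 2}, so the missing case is m ≡ 3 (mod 4); write m = 4w+3.
Then (4w+3)^4 + 11(4w+3)^2 + 12(4w+3) - 4 = 256w^4 + 768w^3 + 1040w^2 + 744w + 212 = 4(64w^4 + 192w^3 + 260w^2 + 186w + 53).

4(64w^4 + 192w^3 + 260w^2 + 186w + 53)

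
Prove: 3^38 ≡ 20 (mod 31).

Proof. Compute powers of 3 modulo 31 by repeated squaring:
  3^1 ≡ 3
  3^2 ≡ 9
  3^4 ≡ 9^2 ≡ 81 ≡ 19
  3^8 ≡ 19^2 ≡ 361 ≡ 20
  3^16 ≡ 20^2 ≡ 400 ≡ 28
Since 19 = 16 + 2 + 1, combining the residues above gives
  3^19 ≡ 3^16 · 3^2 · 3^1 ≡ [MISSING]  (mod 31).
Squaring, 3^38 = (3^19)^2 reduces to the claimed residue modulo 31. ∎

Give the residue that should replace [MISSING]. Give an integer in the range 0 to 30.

12

3^16 · 3^2 · 3^1 ≡ 28 · 9 · 3 = 756.
756 mod 31 = 12, so 3^19 ≡ 12 (mod 31).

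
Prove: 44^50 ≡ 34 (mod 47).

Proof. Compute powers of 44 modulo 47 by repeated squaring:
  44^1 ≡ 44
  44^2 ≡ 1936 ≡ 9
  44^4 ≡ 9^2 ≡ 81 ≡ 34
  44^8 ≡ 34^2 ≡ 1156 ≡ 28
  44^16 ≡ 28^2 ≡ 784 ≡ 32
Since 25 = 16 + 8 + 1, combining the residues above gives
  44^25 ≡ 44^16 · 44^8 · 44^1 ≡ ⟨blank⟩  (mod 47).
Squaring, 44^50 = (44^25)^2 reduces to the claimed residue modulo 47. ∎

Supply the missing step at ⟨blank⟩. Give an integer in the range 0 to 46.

38

44^16 · 44^8 · 44^1 ≡ 32 · 28 · 44 = 39424.
39424 mod 47 = 38, so 44^25 ≡ 38 (mod 47).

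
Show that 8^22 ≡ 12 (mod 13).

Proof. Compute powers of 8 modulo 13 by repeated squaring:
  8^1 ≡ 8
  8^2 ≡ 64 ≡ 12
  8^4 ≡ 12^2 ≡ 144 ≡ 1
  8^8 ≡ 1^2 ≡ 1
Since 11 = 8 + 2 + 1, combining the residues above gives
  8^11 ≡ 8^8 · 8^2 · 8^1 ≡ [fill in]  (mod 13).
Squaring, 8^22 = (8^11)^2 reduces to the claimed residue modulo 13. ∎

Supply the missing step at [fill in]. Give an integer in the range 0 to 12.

5

Multiply the listed residues: 1 · 12 · 8 = 12 → 96.
Reducing modulo 13: 96 = 7·13 + 5, so 8^11 ≡ 5.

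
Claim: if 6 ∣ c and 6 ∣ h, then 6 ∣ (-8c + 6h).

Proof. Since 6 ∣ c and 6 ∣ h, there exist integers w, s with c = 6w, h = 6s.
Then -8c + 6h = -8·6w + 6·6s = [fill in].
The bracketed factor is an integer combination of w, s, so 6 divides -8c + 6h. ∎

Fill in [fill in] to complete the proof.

6(6s - 8w)

Each term has a factor of 6: -8·6w + 6·6s = 6·(6s - 8w).
Since 6s - 8w is an integer, 6 ∣ (-8c + 6h).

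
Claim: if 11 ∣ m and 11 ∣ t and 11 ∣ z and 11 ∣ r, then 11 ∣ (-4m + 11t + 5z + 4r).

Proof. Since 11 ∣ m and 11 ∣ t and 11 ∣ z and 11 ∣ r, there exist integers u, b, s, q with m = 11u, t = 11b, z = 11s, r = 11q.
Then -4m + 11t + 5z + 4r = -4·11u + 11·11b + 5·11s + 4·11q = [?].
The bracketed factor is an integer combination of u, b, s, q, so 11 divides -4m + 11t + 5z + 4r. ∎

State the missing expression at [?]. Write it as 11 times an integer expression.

Pull the common 11 out of every term: -4·11u + 11·11b + 5·11s + 4·11q = 11(11b + 4q + 5s - 4u).
11b + 4q + 5s - 4u is an integer, which exhibits the divisibility.

11(11b + 4q + 5s - 4u)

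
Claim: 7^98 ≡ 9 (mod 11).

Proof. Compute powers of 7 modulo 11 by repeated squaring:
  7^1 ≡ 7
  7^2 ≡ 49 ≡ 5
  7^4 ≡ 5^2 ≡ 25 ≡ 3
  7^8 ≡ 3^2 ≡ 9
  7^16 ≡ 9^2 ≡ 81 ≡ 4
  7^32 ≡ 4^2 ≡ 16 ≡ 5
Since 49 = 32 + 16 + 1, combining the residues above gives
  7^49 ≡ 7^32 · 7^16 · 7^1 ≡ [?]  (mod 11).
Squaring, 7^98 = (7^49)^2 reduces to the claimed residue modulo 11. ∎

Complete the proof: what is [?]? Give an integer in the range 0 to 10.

7^32 · 7^16 · 7^1 ≡ 5 · 4 · 7 = 140.
140 mod 11 = 8, so 7^49 ≡ 8 (mod 11).

8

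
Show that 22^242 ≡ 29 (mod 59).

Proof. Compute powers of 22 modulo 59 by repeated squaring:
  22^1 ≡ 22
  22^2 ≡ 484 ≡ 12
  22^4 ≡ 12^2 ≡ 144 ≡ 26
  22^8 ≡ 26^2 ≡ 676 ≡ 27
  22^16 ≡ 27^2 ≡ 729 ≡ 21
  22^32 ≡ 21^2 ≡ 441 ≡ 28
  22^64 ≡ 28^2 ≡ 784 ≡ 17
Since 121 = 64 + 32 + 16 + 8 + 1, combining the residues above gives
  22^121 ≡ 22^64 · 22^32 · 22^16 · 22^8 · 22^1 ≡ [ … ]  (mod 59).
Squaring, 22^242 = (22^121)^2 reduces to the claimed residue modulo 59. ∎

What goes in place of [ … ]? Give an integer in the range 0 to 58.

22^64 · 22^32 · 22^16 · 22^8 · 22^1 ≡ 17 · 28 · 21 · 27 · 22 = 5937624.
5937624 mod 59 = 41, so 22^121 ≡ 41 (mod 59).

41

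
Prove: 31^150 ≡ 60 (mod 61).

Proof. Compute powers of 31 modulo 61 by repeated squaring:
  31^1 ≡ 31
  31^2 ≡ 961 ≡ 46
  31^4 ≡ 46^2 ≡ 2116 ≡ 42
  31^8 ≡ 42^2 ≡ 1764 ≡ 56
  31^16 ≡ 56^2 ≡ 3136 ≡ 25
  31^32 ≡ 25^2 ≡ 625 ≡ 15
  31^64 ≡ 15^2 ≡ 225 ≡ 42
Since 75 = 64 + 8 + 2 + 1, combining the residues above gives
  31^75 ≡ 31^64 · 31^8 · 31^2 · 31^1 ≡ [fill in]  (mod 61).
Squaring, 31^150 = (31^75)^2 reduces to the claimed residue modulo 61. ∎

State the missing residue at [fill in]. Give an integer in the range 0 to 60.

Multiply the listed residues: 42 · 56 · 46 · 31 = 2352 → 108192 → 3353952.
Reducing modulo 61: 3353952 = 54982·61 + 50, so 31^75 ≡ 50.

50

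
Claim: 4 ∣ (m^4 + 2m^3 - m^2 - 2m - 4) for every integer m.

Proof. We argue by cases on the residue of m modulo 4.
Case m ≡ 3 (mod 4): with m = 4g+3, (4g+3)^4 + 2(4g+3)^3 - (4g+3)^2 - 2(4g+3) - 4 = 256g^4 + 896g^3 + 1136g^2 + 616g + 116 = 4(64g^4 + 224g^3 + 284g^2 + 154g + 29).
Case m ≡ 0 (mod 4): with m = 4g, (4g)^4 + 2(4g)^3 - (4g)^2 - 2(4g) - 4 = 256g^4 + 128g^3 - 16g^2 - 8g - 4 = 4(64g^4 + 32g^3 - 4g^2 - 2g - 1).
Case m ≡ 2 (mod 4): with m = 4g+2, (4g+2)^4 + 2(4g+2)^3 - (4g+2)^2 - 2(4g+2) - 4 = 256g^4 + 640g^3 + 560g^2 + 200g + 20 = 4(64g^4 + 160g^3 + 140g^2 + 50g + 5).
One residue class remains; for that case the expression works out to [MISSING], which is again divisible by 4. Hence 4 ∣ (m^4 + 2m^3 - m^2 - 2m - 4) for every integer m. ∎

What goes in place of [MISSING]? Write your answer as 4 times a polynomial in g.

4(64g^4 + 96g^3 + 44g^2 + 6g - 1)

Only m ≡ 1 (mod 4) is unaccounted for. Put m = 4g+1:
(4g+1)^4 + 2(4g+1)^3 - (4g+1)^2 - 2(4g+1) - 4 expands to 256g^4 + 384g^3 + 176g^2 + 24g - 4,
and factoring out 4 leaves 4(64g^4 + 96g^3 + 44g^2 + 6g - 1).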